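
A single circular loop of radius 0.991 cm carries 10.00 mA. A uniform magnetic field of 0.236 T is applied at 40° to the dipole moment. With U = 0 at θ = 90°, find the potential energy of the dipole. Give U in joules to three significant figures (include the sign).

Magnetic moment m = IA = Iπa² = (0.0100)·π·(0.00991)² = 3.085×10⁻⁶ A·m².
U = −m·B = −mB cosθ.
U = −(3.085×10⁻⁶)(0.236)·cos40° = -5.577×10⁻⁷ J.

U ≈ -5.58×10⁻⁷ J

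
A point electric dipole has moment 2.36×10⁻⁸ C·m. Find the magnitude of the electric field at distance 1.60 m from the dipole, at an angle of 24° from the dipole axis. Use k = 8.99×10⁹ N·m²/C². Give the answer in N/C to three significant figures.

At angle θ the dipole field magnitude is E = (kp/r³)·√(1 + 3cos²θ).
kp/r³ = (8.99×10⁹)(2.36×10⁻⁸) / (1.60)³ = 51.80 N/C.
√(1 + 3cos²24°) = √(1 + 3·0.8346) = √3.5037 ≈ 1.8718.
E ≈ 51.80 × 1.872 = 96.96 N/C.

E ≈ 97.0 N/C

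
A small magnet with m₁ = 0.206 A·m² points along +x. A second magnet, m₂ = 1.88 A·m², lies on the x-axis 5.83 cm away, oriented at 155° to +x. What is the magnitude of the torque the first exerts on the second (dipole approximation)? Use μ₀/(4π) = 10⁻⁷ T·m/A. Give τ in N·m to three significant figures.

Dipole B is on the axis of dipole A, so B₁ there is axial: B₁ = (μ₀/4π)·2m₁/r³ along +x.
B₁ = 2(10⁻⁷)(0.206)/(0.0583)³ = 2.079×10⁻⁴ T.
τ = m₂ B₁ sinθ.
τ = (1.88)(2.079×10⁻⁴)·sin155° = 1.652×10⁻⁴ N·m.

τ ≈ 1.65×10⁻⁴ N·m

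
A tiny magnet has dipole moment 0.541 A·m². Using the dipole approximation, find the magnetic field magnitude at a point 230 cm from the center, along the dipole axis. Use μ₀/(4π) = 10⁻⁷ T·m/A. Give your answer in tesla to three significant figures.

On axis B = (μ₀/4π)·2m/r³.
B = 2·(10⁻⁷)·(0.541) / (2.30)³ = 8.893×10⁻⁹ T.

B ≈ 8.89×10⁻⁹ T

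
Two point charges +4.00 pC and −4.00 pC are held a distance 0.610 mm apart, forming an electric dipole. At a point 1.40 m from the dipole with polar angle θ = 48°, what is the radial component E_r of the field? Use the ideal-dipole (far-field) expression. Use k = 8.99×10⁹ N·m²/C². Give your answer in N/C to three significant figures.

E_r ≈ 1.07×10⁻⁵ N/C

Dipole moment p = qd = (4.00×10⁻¹² C)(6.10×10⁻⁴ m) = 2.44×10⁻¹⁵ C·m.
For a dipole, E_r = (2kp cosθ)/r³.
kp/r³ = (8.99×10⁹)(2.44×10⁻¹⁵)/(1.40)³ = 7.994×10⁻⁶ N/C.
E_r = 2·7.994×10⁻⁶·cos48° = 1.070×10⁻⁵ N/C.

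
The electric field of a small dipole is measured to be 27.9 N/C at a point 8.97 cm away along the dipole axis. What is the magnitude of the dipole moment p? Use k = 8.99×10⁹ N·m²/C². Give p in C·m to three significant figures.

p ≈ 1.12×10⁻¹² C·m

On axis E = 2kp/r³, so p = Er³/(2k).
p = (27.9)·(0.0897)³ / (2·8.99×10⁹) = 1.120×10⁻¹² C·m.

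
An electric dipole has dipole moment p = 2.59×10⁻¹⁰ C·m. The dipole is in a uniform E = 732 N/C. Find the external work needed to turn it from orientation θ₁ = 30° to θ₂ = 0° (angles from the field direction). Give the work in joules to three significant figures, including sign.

W_ext = ΔU = U(θ₂) − U(θ₁) = −pE cosθ₂ − (−pE cosθ₁) = pE(cosθ₁ − cosθ₂).
W = (2.59×10⁻¹⁰)(732)·(cos30° − cos0°) = (1.896×10⁻⁷)·(-0.1340) = -2.540×10⁻⁸ J.

W ≈ -2.54×10⁻⁸ J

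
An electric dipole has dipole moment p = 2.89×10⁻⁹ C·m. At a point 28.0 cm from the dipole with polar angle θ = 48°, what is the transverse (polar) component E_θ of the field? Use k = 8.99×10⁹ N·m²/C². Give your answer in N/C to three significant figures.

For a dipole, E_θ = (kp sinθ)/r³.
kp/r³ = (8.99×10⁹)(2.89×10⁻⁹)/(0.280)³ = 1184 N/C.
E_θ = 1184·sin48° = 879.5 N/C.

E_θ ≈ 880 N/C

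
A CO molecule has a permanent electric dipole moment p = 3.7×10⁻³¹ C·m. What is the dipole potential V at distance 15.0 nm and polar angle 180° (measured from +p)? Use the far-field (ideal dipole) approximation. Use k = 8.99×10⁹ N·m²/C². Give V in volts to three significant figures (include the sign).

V ≈ -1.48×10⁻⁵ V

The dipole potential is V = kp cosθ / r².
V = (8.99×10⁹)(3.70×10⁻³¹)·cos180° / (1.50×10⁻⁸)² = -1.478×10⁻⁵ V.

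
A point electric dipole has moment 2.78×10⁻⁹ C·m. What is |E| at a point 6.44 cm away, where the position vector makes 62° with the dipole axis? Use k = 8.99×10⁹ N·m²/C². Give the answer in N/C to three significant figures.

E ≈ 1.21×10⁵ N/C

At angle θ the dipole field magnitude is E = (kp/r³)·√(1 + 3cos²θ).
kp/r³ = (8.99×10⁹)(2.78×10⁻⁹) / (0.0644)³ = 9.357×10⁴ N/C.
√(1 + 3cos²62°) = √(1 + 3·0.2204) = √1.6612 ≈ 1.2889.
E ≈ 9.357×10⁴ × 1.289 = 1.206×10⁵ N/C.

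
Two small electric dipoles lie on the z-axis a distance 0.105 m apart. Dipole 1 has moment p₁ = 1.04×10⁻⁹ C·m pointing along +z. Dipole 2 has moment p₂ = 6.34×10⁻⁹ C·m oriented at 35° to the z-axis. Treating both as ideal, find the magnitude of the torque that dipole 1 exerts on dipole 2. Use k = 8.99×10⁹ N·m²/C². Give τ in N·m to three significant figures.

The second dipole sits on the axis of the first, so the field there is axial: E₁ = 2kp₁/r³ along +z.
E₁ = 2(8.99×10⁹)(1.04×10⁻⁹)/(0.105)³ = 1.615×10⁴ N/C.
Torque on the second dipole: τ = p₂ E₁ sinθ.
τ = (6.34×10⁻⁹)(1.615×10⁴)·sin35° = 5.874×10⁻⁵ N·m.

τ ≈ 5.87×10⁻⁵ N·m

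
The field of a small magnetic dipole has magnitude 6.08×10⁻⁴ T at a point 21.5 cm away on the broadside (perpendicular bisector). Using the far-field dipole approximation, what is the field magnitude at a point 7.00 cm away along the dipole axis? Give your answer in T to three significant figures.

B ≈ 0.0352 T

Dipole fields scale as 1/r³ in the far field.
The axial field is twice the equatorial field at the same r, so the geometry factor is 2/1.
B₂ = B₁ · (2/1) · (r₁/r₂)³ = 6.08×10⁻⁴ · 2 · (21.5/7.00)³.
(r₁/r₂)³ = (3.071)³ = 28.97.
B₂ ≈ 0.03523 T.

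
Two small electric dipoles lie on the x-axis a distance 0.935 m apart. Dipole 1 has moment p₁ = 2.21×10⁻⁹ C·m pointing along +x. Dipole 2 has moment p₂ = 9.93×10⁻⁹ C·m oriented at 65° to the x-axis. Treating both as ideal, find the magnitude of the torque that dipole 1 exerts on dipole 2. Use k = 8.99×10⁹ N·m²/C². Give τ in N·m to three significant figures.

τ ≈ 4.37×10⁻⁷ N·m

The second dipole sits on the axis of the first, so the field there is axial: E₁ = 2kp₁/r³ along +x.
E₁ = 2(8.99×10⁹)(2.21×10⁻⁹)/(0.935)³ = 48.61 N/C.
Torque on the second dipole: τ = p₂ E₁ sinθ.
τ = (9.93×10⁻⁹)(48.61)·sin65° = 4.375×10⁻⁷ N·m.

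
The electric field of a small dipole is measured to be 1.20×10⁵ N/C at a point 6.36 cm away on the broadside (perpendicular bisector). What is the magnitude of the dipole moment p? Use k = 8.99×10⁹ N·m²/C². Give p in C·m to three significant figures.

In the equatorial plane E = kp/r³, so p = Er³/(k).
p = (1.20×10⁵)·(0.0636)³ / (8.99×10⁹) = 3.434×10⁻⁹ C·m.

p ≈ 3.43×10⁻⁹ C·m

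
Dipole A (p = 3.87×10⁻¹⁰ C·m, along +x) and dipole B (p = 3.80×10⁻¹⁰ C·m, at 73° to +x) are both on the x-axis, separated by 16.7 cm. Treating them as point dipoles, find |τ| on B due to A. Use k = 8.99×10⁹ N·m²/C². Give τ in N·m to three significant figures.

The second dipole sits on the axis of the first, so the field there is axial: E₁ = 2kp₁/r³ along +x.
E₁ = 2(8.99×10⁹)(3.87×10⁻¹⁰)/(0.167)³ = 1494 N/C.
Torque on the second dipole: τ = p₂ E₁ sinθ.
τ = (3.80×10⁻¹⁰)(1494)·sin73° = 5.429×10⁻⁷ N·m.

τ ≈ 5.43×10⁻⁷ N·m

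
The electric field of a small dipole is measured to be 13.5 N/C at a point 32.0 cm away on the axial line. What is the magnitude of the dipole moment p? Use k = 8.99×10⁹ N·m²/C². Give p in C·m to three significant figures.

On axis E = 2kp/r³, so p = Er³/(2k).
p = (13.5)·(0.320)³ / (2·8.99×10⁹) = 2.460×10⁻¹¹ C·m.

p ≈ 2.46×10⁻¹¹ C·m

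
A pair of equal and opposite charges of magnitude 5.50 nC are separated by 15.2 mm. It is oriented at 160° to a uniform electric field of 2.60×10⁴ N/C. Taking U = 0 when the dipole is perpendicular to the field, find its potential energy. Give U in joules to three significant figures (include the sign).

Dipole moment p = qd = (5.50×10⁻⁹ C)(0.0152 m) = 8.36×10⁻¹¹ C·m.
U = −p·E = −pE cosθ.
U = −(8.36×10⁻¹¹)(2.60×10⁴)·cos160° = 2.043×10⁻⁶ J.

U ≈ 2.04×10⁻⁶ J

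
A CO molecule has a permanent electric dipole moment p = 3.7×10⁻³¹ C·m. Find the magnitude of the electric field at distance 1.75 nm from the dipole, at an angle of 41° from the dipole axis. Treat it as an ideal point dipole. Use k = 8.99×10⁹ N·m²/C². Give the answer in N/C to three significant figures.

At angle θ the dipole field magnitude is E = (kp/r³)·√(1 + 3cos²θ).
kp/r³ = (8.99×10⁹)(3.70×10⁻³¹) / (1.75×10⁻⁹)³ = 6.207×10⁵ N/C.
√(1 + 3cos²41°) = √(1 + 3·0.5696) = √2.7088 ≈ 1.6458.
E ≈ 6.207×10⁵ × 1.646 = 1.021×10⁶ N/C.

E ≈ 1.02×10⁶ N/C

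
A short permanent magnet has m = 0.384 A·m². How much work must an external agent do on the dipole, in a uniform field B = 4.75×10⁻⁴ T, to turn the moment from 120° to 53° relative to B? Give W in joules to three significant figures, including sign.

W ≈ -2.01×10⁻⁴ J

W_ext = ΔU = −mB cosθ₂ + mB cosθ₁ = mB(cosθ₁ − cosθ₂).
W = (0.384)(4.75×10⁻⁴)·(cos120° − cos53°) = (1.824×10⁻⁴)·(-1.1018) = -2.010×10⁻⁴ J.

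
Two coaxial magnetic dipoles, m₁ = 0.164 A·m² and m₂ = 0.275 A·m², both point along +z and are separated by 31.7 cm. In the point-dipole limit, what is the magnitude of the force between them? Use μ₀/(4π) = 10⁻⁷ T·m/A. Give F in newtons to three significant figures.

F ≈ 2.68×10⁻⁶ N

On-axis B of dipole 1: B = (μ₀/4π)·2m₁/r³. Force on dipole 2: F = m₂·dB/dr.
dB/dr = −(μ₀/4π)·6m₁/r⁴, so |F| = (μ₀/4π)·6m₁m₂/r⁴.
F = 6(10⁻⁷)(0.164)(0.275)/(0.317)⁴ = 2.680×10⁻⁶ N.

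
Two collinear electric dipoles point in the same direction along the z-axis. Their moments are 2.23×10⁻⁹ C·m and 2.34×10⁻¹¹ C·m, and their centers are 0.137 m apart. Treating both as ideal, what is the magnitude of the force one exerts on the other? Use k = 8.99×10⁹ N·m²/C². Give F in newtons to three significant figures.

F ≈ 7.99×10⁻⁶ N

On-axis field of dipole 1 at distance r: E = 2kp₁/r³. Force on dipole 2 is F = p₂·dE/dr (gradient along axis).
dE/dr = −6kp₁/r⁴, so |F| = 6kp₁p₂/r⁴ (attractive for aligned moments).
F = 6(8.99×10⁹)(2.23×10⁻⁹)(2.34×10⁻¹¹)/(0.137)⁴ = 7.990×10⁻⁶ N.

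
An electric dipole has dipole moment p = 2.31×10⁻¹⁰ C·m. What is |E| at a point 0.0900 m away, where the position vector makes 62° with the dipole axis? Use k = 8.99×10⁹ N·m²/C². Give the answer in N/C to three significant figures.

E ≈ 3670 N/C

At angle θ the dipole field magnitude is E = (kp/r³)·√(1 + 3cos²θ).
kp/r³ = (8.99×10⁹)(2.31×10⁻¹⁰) / (0.0900)³ = 2849 N/C.
√(1 + 3cos²62°) = √(1 + 3·0.2204) = √1.6612 ≈ 1.2889.
E ≈ 2849 × 1.289 = 3672 N/C.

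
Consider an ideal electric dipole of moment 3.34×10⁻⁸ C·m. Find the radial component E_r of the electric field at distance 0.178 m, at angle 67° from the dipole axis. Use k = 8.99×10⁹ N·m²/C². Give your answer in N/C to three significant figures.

For a dipole, E_r = (2kp cosθ)/r³.
kp/r³ = (8.99×10⁹)(3.34×10⁻⁸)/(0.178)³ = 5.324×10⁴ N/C.
E_r = 2·5.324×10⁴·cos67° = 4.161×10⁴ N/C.

E_r ≈ 4.16×10⁴ N/C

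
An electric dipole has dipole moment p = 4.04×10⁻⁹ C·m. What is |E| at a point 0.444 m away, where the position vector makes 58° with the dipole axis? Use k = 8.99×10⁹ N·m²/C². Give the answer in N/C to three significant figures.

At angle θ the dipole field magnitude is E = (kp/r³)·√(1 + 3cos²θ).
kp/r³ = (8.99×10⁹)(4.04×10⁻⁹) / (0.444)³ = 414.9 N/C.
√(1 + 3cos²58°) = √(1 + 3·0.2808) = √1.8424 ≈ 1.3574.
E ≈ 414.9 × 1.357 = 563.2 N/C.

E ≈ 563 N/C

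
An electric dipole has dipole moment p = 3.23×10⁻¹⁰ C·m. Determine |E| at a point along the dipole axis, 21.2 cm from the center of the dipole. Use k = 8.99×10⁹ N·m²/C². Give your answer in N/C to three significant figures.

On the dipole axis E = 2kp/r³.
E = 2·(8.99×10⁹)(3.23×10⁻¹⁰) / (0.212)³ = 609.5 N/C.

E ≈ 610 N/C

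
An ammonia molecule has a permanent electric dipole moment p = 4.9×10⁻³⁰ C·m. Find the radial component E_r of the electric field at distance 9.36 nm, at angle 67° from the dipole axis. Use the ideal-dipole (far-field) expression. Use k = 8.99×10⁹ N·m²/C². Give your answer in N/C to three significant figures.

For a dipole, E_r = (2kp cosθ)/r³.
kp/r³ = (8.99×10⁹)(4.90×10⁻³⁰)/(9.36×10⁻⁹)³ = 5.372×10⁴ N/C.
E_r = 2·5.372×10⁴·cos67° = 4.198×10⁴ N/C.

E_r ≈ 4.20×10⁴ N/C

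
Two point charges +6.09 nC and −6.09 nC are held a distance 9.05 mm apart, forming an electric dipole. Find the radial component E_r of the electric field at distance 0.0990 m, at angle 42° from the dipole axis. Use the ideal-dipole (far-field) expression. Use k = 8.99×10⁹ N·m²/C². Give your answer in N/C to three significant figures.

E_r ≈ 759 N/C

Dipole moment p = qd = (6.09×10⁻⁹ C)(0.00905 m) = 5.511×10⁻¹¹ C·m.
For a dipole, E_r = (2kp cosθ)/r³.
kp/r³ = (8.99×10⁹)(5.511×10⁻¹¹)/(0.0990)³ = 510.6 N/C.
E_r = 2·510.6·cos42° = 758.9 N/C.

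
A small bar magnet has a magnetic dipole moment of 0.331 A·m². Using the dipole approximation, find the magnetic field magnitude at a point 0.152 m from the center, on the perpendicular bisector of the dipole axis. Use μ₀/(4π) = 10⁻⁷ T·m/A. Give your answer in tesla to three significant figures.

In the equatorial plane B = (μ₀/4π)·m/r³ (half the axial value).
B = (10⁻⁷)·(0.331) / (0.152)³ = 9.425×10⁻⁶ T.

B ≈ 9.43×10⁻⁶ T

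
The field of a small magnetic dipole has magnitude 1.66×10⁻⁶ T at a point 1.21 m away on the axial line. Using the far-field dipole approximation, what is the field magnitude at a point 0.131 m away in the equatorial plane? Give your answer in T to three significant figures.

Dipole fields scale as 1/r³ in the far field.
The axial field is twice the equatorial field at the same r, so the geometry factor is 1/2.
B₂ = B₁ · (1/2) · (r₁/r₂)³ = 1.66×10⁻⁶ · 0.5 · (1.21/0.131)³.
(r₁/r₂)³ = (9.237)³ = 788.
B₂ ≈ 6.541×10⁻⁴ T.

B ≈ 6.54×10⁻⁴ T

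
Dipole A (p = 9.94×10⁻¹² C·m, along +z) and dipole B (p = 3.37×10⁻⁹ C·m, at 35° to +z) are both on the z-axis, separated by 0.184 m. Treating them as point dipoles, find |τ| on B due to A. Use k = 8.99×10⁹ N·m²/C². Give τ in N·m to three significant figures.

The second dipole sits on the axis of the first, so the field there is axial: E₁ = 2kp₁/r³ along +z.
E₁ = 2(8.99×10⁹)(9.94×10⁻¹²)/(0.184)³ = 28.69 N/C.
Torque on the second dipole: τ = p₂ E₁ sinθ.
τ = (3.37×10⁻⁹)(28.69)·sin35° = 5.546×10⁻⁸ N·m.

τ ≈ 5.55×10⁻⁸ N·m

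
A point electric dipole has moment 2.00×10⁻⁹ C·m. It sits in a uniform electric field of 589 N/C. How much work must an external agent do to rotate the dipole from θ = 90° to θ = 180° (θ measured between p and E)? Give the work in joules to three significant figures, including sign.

W ≈ 1.18×10⁻⁶ J

W_ext = ΔU = U(θ₂) − U(θ₁) = −pE cosθ₂ − (−pE cosθ₁) = pE(cosθ₁ − cosθ₂).
W = (2.00×10⁻⁹)(589)·(cos90° − cos180°) = (1.178×10⁻⁶)·(+1.0000) = 1.178×10⁻⁶ J.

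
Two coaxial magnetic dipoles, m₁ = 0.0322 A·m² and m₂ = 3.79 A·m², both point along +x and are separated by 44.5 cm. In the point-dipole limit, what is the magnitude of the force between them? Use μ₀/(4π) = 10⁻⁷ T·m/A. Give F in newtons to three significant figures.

On-axis B of dipole 1: B = (μ₀/4π)·2m₁/r³. Force on dipole 2: F = m₂·dB/dr.
dB/dr = −(μ₀/4π)·6m₁/r⁴, so |F| = (μ₀/4π)·6m₁m₂/r⁴.
F = 6(10⁻⁷)(0.0322)(3.79)/(0.445)⁴ = 1.867×10⁻⁶ N.

F ≈ 1.87×10⁻⁶ N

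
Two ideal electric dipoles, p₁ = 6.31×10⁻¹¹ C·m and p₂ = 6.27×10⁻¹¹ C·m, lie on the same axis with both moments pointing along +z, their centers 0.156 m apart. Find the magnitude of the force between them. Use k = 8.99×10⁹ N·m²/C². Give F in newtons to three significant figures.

F ≈ 3.60×10⁻⁷ N

On-axis field of dipole 1 at distance r: E = 2kp₁/r³. Force on dipole 2 is F = p₂·dE/dr (gradient along axis).
dE/dr = −6kp₁/r⁴, so |F| = 6kp₁p₂/r⁴ (attractive for aligned moments).
F = 6(8.99×10⁹)(6.31×10⁻¹¹)(6.27×10⁻¹¹)/(0.156)⁴ = 3.603×10⁻⁷ N.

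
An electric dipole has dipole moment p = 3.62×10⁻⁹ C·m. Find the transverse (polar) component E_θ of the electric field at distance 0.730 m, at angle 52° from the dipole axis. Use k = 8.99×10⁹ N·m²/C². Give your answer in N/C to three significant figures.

For a dipole, E_θ = (kp sinθ)/r³.
kp/r³ = (8.99×10⁹)(3.62×10⁻⁹)/(0.730)³ = 83.66 N/C.
E_θ = 83.66·sin52° = 65.92 N/C.

E_θ ≈ 65.9 N/C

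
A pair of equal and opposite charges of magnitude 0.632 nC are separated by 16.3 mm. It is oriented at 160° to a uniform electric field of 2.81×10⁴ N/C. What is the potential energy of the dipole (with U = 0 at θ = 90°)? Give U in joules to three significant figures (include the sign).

U ≈ 2.72×10⁻⁷ J

Dipole moment p = qd = (6.32×10⁻¹⁰ C)(0.0163 m) = 1.03×10⁻¹¹ C·m.
U = −p·E = −pE cosθ.
U = −(1.03×10⁻¹¹)(2.81×10⁴)·cos160° = 2.720×10⁻⁷ J.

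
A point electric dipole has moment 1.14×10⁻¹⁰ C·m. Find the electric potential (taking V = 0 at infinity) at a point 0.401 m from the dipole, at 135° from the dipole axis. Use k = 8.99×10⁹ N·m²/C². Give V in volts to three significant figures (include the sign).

V ≈ -4.51 V

The dipole potential is V = kp cosθ / r².
V = (8.99×10⁹)(1.14×10⁻¹⁰)·cos135° / (0.401)² = -4.507 V.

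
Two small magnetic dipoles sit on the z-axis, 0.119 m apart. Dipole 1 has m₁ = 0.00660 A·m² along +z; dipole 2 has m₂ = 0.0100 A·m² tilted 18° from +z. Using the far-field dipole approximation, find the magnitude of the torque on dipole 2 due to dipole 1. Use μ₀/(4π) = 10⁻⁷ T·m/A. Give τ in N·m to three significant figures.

Dipole B is on the axis of dipole A, so B₁ there is axial: B₁ = (μ₀/4π)·2m₁/r³ along +z.
B₁ = 2(10⁻⁷)(0.00660)/(0.119)³ = 7.833×10⁻⁷ T.
τ = m₂ B₁ sinθ.
τ = (0.0100)(7.833×10⁻⁷)·sin18° = 2.421×10⁻⁹ N·m.

τ ≈ 2.42×10⁻⁹ N·m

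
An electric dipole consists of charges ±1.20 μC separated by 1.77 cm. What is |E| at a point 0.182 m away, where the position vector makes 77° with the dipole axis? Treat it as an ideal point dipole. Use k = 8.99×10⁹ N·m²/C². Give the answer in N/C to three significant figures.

E ≈ 3.40×10⁴ N/C

Dipole moment p = qd = (1.20×10⁻⁶ C)(0.0177 m) = 2.124×10⁻⁸ C·m.
At angle θ the dipole field magnitude is E = (kp/r³)·√(1 + 3cos²θ).
kp/r³ = (8.99×10⁹)(2.124×10⁻⁸) / (0.182)³ = 3.167×10⁴ N/C.
√(1 + 3cos²77°) = √(1 + 3·0.0506) = √1.1518 ≈ 1.0732.
E ≈ 3.167×10⁴ × 1.073 = 3.399×10⁴ N/C.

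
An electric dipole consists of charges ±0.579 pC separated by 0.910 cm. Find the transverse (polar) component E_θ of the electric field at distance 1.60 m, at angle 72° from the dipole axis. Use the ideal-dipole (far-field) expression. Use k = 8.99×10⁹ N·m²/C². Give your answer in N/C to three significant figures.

E_θ ≈ 1.10×10⁻⁵ N/C

Dipole moment p = qd = (5.79×10⁻¹³ C)(0.00910 m) = 5.269×10⁻¹⁵ C·m.
For a dipole, E_θ = (kp sinθ)/r³.
kp/r³ = (8.99×10⁹)(5.269×10⁻¹⁵)/(1.60)³ = 1.156×10⁻⁵ N/C.
E_θ = 1.156×10⁻⁵·sin72° = 1.100×10⁻⁵ N/C.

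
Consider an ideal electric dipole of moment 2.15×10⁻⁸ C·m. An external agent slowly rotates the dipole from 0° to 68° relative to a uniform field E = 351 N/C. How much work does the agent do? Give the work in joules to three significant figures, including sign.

W_ext = ΔU = U(θ₂) − U(θ₁) = −pE cosθ₂ − (−pE cosθ₁) = pE(cosθ₁ − cosθ₂).
W = (2.15×10⁻⁸)(351)·(cos0° − cos68°) = (7.547×10⁻⁶)·(+0.6254) = 4.720×10⁻⁶ J.

W ≈ 4.72×10⁻⁶ J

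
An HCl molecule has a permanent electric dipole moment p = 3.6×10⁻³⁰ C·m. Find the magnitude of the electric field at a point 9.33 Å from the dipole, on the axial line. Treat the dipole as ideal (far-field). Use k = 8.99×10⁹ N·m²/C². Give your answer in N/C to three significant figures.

E ≈ 7.97×10⁷ N/C

On the dipole axis E = 2kp/r³.
E = 2·(8.99×10⁹)(3.60×10⁻³⁰) / (9.33×10⁻¹⁰)³ = 7.970×10⁷ N/C.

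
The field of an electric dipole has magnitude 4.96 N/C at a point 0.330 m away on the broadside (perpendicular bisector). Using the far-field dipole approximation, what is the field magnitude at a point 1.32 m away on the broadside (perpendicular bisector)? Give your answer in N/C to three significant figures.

E ≈ 0.0775 N/C

Dipole fields scale as 1/r³ in the far field; the geometry is the same at both points.
E₂ = E₁ · (r₁/r₂)³ = 4.96 · (0.330/1.32)³.
(r₁/r₂)³ = (0.25)³ = 0.01562.
E₂ ≈ 0.07750 N/C.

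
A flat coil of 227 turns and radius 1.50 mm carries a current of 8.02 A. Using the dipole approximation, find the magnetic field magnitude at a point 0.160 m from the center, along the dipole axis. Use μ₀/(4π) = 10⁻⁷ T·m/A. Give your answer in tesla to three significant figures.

B ≈ 6.28×10⁻⁷ T

m = NIA = NIπa² = 227·(8.02)·π·(0.00150)² = 0.01287 A·m².
On axis B = (μ₀/4π)·2m/r³.
B = 2·(10⁻⁷)·(0.01287) / (0.160)³ = 6.284×10⁻⁷ T.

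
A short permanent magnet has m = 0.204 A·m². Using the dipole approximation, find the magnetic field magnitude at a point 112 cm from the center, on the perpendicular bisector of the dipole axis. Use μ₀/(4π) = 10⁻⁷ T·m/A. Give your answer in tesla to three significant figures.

In the equatorial plane B = (μ₀/4π)·m/r³ (half the axial value).
B = (10⁻⁷)·(0.204) / (1.12)³ = 1.452×10⁻⁸ T.

B ≈ 1.45×10⁻⁸ T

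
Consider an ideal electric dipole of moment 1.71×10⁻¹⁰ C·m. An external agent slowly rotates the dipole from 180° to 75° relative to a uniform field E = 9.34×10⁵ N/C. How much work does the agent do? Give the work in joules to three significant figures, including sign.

W ≈ -2.01×10⁻⁴ J

W_ext = ΔU = U(θ₂) − U(θ₁) = −pE cosθ₂ − (−pE cosθ₁) = pE(cosθ₁ − cosθ₂).
W = (1.71×10⁻¹⁰)(9.34×10⁵)·(cos180° − cos75°) = (1.597×10⁻⁴)·(-1.2588) = -2.011×10⁻⁴ J.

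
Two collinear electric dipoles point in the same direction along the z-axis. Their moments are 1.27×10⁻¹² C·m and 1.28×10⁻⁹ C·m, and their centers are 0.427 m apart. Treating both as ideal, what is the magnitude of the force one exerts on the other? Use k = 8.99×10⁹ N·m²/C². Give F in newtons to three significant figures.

F ≈ 2.64×10⁻⁹ N

On-axis field of dipole 1 at distance r: E = 2kp₁/r³. Force on dipole 2 is F = p₂·dE/dr (gradient along axis).
dE/dr = −6kp₁/r⁴, so |F| = 6kp₁p₂/r⁴ (attractive for aligned moments).
F = 6(8.99×10⁹)(1.27×10⁻¹²)(1.28×10⁻⁹)/(0.427)⁴ = 2.638×10⁻⁹ N.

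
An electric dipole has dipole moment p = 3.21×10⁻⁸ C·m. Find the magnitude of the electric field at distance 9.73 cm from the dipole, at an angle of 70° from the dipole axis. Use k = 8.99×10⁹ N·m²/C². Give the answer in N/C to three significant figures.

At angle θ the dipole field magnitude is E = (kp/r³)·√(1 + 3cos²θ).
kp/r³ = (8.99×10⁹)(3.21×10⁻⁸) / (0.0973)³ = 3.133×10⁵ N/C.
√(1 + 3cos²70°) = √(1 + 3·0.1170) = √1.3509 ≈ 1.1623.
E ≈ 3.133×10⁵ × 1.162 = 3.641×10⁵ N/C.

E ≈ 3.64×10⁵ N/C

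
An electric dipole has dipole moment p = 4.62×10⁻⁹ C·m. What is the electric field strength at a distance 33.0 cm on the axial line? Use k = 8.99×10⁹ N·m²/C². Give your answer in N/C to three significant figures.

On the dipole axis E = 2kp/r³.
E = 2·(8.99×10⁹)(4.62×10⁻⁹) / (0.330)³ = 2311 N/C.

E ≈ 2310 N/C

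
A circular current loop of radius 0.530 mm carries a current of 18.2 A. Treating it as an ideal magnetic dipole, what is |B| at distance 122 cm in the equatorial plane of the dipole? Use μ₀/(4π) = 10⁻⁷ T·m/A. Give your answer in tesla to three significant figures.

Magnetic moment m = IA = Iπa² = (18.2)·π·(5.30×10⁻⁴)² = 1.606×10⁻⁵ A·m².
In the equatorial plane B = (μ₀/4π)·m/r³ (half the axial value).
B = (10⁻⁷)·(1.606×10⁻⁵) / (1.22)³ = 8.844×10⁻¹³ T.

B ≈ 8.84×10⁻¹³ T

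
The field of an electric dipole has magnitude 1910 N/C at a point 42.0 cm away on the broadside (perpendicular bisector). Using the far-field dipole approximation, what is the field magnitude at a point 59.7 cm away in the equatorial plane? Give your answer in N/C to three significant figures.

Dipole fields scale as 1/r³ in the far field; the geometry is the same at both points.
E₂ = E₁ · (r₁/r₂)³ = 1910 · (42.0/59.7)³.
(r₁/r₂)³ = (0.7035)³ = 0.3482.
E₂ ≈ 665.1 N/C.

E ≈ 665 N/C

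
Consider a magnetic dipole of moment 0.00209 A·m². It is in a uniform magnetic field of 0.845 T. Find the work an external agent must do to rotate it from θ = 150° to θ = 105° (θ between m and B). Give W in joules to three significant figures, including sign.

W_ext = ΔU = −mB cosθ₂ + mB cosθ₁ = mB(cosθ₁ − cosθ₂).
W = (0.00209)(0.845)·(cos150° − cos105°) = (0.001766)·(-0.6072) = -0.001072 J.

W ≈ -0.00107 J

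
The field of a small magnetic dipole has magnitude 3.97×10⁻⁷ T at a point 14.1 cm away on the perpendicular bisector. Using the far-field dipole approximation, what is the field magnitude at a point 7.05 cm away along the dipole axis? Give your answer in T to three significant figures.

Dipole fields scale as 1/r³ in the far field.
The axial field is twice the equatorial field at the same r, so the geometry factor is 2/1.
B₂ = B₁ · (2/1) · (r₁/r₂)³ = 3.97×10⁻⁷ · 2 · (14.1/7.05)³.
(r₁/r₂)³ = (2)³ = 8.
B₂ ≈ 6.352×10⁻⁶ T.

B ≈ 6.35×10⁻⁶ T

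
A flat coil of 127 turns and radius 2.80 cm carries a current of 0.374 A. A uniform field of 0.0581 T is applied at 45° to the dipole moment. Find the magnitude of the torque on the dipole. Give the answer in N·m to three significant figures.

τ ≈ 0.00481 N·m

m = NIA = NIπa² = 127·(0.374)·π·(0.0280)² = 0.117 A·m².
Torque on a magnetic dipole: τ = mB sinθ.
τ = (0.117)(0.0581)·sin45° = 0.004807 N·m.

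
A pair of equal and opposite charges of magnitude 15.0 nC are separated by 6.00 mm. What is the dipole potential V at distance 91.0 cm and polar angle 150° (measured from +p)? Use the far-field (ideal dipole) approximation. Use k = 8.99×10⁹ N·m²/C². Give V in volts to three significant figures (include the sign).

V ≈ -0.846 V

Dipole moment p = qd = (1.50×10⁻⁸ C)(0.00600 m) = 9.00×10⁻¹¹ C·m.
The dipole potential is V = kp cosθ / r².
V = (8.99×10⁹)(9.00×10⁻¹¹)·cos150° / (0.910)² = -0.8462 V.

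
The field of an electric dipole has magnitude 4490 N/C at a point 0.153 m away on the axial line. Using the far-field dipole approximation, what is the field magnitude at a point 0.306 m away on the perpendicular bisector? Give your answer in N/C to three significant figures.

Dipole fields scale as 1/r³ in the far field.
The axial field is twice the equatorial field at the same r, so the geometry factor is 1/2.
E₂ = E₁ · (1/2) · (r₁/r₂)³ = 4490 · 0.5 · (0.153/0.306)³.
(r₁/r₂)³ = (0.5)³ = 0.125.
E₂ ≈ 280.6 N/C.

E ≈ 281 N/C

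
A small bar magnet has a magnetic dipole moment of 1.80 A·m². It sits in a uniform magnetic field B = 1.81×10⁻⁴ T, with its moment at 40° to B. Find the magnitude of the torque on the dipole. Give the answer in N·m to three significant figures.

τ ≈ 2.09×10⁻⁴ N·m

Torque on a magnetic dipole: τ = mB sinθ.
τ = (1.80)(1.81×10⁻⁴)·sin40° = 2.094×10⁻⁴ N·m.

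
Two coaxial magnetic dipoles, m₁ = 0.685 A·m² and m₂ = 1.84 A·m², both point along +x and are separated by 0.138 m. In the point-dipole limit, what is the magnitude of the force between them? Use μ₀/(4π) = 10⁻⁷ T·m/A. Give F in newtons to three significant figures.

On-axis B of dipole 1: B = (μ₀/4π)·2m₁/r³. Force on dipole 2: F = m₂·dB/dr.
dB/dr = −(μ₀/4π)·6m₁/r⁴, so |F| = (μ₀/4π)·6m₁m₂/r⁴.
F = 6(10⁻⁷)(0.685)(1.84)/(0.138)⁴ = 0.002085 N.

F ≈ 0.00209 N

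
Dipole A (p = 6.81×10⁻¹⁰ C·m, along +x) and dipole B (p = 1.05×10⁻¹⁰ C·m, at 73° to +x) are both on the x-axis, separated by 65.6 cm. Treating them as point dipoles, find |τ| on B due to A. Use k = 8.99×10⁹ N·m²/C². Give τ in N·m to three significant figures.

τ ≈ 4.36×10⁻⁹ N·m

The second dipole sits on the axis of the first, so the field there is axial: E₁ = 2kp₁/r³ along +x.
E₁ = 2(8.99×10⁹)(6.81×10⁻¹⁰)/(0.656)³ = 43.37 N/C.
Torque on the second dipole: τ = p₂ E₁ sinθ.
τ = (1.05×10⁻¹⁰)(43.37)·sin73° = 4.355×10⁻⁹ N·m.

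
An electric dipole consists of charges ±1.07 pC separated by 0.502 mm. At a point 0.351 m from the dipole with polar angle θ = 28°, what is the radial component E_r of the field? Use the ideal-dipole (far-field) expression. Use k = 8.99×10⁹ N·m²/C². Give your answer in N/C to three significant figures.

E_r ≈ 1.97×10⁻⁴ N/C

Dipole moment p = qd = (1.07×10⁻¹² C)(5.02×10⁻⁴ m) = 5.371×10⁻¹⁶ C·m.
For a dipole, E_r = (2kp cosθ)/r³.
kp/r³ = (8.99×10⁹)(5.371×10⁻¹⁶)/(0.351)³ = 1.117×10⁻⁴ N/C.
E_r = 2·1.117×10⁻⁴·cos28° = 1.972×10⁻⁴ N/C.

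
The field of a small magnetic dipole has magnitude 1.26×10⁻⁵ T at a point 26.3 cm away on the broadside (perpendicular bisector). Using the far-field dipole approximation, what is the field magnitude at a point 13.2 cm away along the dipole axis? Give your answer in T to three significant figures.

Dipole fields scale as 1/r³ in the far field.
The axial field is twice the equatorial field at the same r, so the geometry factor is 2/1.
B₂ = B₁ · (2/1) · (r₁/r₂)³ = 1.26×10⁻⁵ · 2 · (26.3/13.2)³.
(r₁/r₂)³ = (1.992)³ = 7.909.
B₂ ≈ 1.993×10⁻⁴ T.

B ≈ 1.99×10⁻⁴ T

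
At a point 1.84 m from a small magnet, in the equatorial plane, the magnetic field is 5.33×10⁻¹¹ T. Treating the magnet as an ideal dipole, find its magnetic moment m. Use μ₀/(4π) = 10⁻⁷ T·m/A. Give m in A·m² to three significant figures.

In the equatorial plane B = (μ₀/4π)·m/r³, so m = Br³·4π/(μ₀).
m = (5.33×10⁻¹¹)·(1.84)³ / (10⁻⁷) = 0.003320 A·m².

m ≈ 0.00332 A·m²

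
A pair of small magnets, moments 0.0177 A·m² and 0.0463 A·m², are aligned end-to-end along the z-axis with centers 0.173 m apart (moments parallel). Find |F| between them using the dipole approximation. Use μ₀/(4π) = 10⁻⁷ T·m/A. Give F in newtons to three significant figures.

On-axis B of dipole 1: B = (μ₀/4π)·2m₁/r³. Force on dipole 2: F = m₂·dB/dr.
dB/dr = −(μ₀/4π)·6m₁/r⁴, so |F| = (μ₀/4π)·6m₁m₂/r⁴.
F = 6(10⁻⁷)(0.0177)(0.0463)/(0.173)⁴ = 5.489×10⁻⁷ N.

F ≈ 5.49×10⁻⁷ N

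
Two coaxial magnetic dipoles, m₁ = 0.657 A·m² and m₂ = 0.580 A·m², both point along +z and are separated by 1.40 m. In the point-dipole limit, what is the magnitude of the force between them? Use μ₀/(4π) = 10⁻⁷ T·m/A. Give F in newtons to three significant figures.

F ≈ 5.95×10⁻⁸ N

On-axis B of dipole 1: B = (μ₀/4π)·2m₁/r³. Force on dipole 2: F = m₂·dB/dr.
dB/dr = −(μ₀/4π)·6m₁/r⁴, so |F| = (μ₀/4π)·6m₁m₂/r⁴.
F = 6(10⁻⁷)(0.657)(0.580)/(1.40)⁴ = 5.952×10⁻⁸ N.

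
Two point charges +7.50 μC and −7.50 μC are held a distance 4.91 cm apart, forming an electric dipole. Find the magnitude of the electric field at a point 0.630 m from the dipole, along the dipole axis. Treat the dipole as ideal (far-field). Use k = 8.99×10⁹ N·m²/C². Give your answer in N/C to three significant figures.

E ≈ 2.65×10⁴ N/C

Dipole moment p = qd = (7.50×10⁻⁶ C)(0.0491 m) = 3.683×10⁻⁷ C·m.
On the dipole axis E = 2kp/r³.
E = 2·(8.99×10⁹)(3.683×10⁻⁷) / (0.630)³ = 2.648×10⁴ N/C.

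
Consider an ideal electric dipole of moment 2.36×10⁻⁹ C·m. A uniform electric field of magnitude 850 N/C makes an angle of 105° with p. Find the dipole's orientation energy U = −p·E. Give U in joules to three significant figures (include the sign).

U = −p·E = −pE cosθ.
U = −(2.36×10⁻⁹)(850)·cos105° = 5.192×10⁻⁷ J.

U ≈ 5.19×10⁻⁷ J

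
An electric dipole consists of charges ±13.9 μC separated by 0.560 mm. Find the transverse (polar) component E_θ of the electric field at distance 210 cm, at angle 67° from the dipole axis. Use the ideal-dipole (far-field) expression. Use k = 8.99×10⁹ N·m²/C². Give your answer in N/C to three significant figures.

E_θ ≈ 6.96 N/C

Dipole moment p = qd = (1.39×10⁻⁵ C)(5.60×10⁻⁴ m) = 7.784×10⁻⁹ C·m.
For a dipole, E_θ = (kp sinθ)/r³.
kp/r³ = (8.99×10⁹)(7.784×10⁻⁹)/(2.10)³ = 7.556 N/C.
E_θ = 7.556·sin67° = 6.956 N/C.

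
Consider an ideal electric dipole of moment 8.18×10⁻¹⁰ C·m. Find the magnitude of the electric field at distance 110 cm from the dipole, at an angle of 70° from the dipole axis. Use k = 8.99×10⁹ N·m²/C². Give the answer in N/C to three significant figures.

At angle θ the dipole field magnitude is E = (kp/r³)·√(1 + 3cos²θ).
kp/r³ = (8.99×10⁹)(8.18×10⁻¹⁰) / (1.10)³ = 5.525 N/C.
√(1 + 3cos²70°) = √(1 + 3·0.1170) = √1.3509 ≈ 1.1623.
E ≈ 5.525 × 1.162 = 6.422 N/C.

E ≈ 6.42 N/C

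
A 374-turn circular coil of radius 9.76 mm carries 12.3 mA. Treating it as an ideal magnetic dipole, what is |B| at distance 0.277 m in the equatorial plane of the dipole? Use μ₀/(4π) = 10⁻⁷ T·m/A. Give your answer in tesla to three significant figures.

B ≈ 6.48×10⁻⁹ T

m = NIA = NIπa² = 374·(0.0123)·π·(0.00976)² = 0.001377 A·m².
In the equatorial plane B = (μ₀/4π)·m/r³ (half the axial value).
B = (10⁻⁷)·(0.001377) / (0.277)³ = 6.479×10⁻⁹ T.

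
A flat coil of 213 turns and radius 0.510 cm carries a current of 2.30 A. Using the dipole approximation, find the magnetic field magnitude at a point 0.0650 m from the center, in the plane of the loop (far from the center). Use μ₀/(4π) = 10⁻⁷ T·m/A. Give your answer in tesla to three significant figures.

B ≈ 1.46×10⁻⁵ T

m = NIA = NIπa² = 213·(2.30)·π·(0.00510)² = 0.04003 A·m².
In the equatorial plane B = (μ₀/4π)·m/r³ (half the axial value).
B = (10⁻⁷)·(0.04003) / (0.0650)³ = 1.458×10⁻⁵ T.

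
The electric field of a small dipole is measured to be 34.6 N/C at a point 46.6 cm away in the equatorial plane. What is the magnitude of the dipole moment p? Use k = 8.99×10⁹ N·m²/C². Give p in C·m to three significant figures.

p ≈ 3.89×10⁻¹⁰ C·m

In the equatorial plane E = kp/r³, so p = Er³/(k).
p = (34.6)·(0.466)³ / (8.99×10⁹) = 3.895×10⁻¹⁰ C·m.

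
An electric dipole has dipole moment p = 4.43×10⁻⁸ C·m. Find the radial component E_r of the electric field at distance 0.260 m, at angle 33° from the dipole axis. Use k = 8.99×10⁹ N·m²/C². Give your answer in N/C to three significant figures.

E_r ≈ 3.80×10⁴ N/C

For a dipole, E_r = (2kp cosθ)/r³.
kp/r³ = (8.99×10⁹)(4.43×10⁻⁸)/(0.260)³ = 2.266×10⁴ N/C.
E_r = 2·2.266×10⁴·cos33° = 3.801×10⁴ N/C.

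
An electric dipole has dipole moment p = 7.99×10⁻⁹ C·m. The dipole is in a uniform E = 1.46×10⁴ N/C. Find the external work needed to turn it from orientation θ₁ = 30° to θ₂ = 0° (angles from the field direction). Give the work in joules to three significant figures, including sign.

W_ext = ΔU = U(θ₂) − U(θ₁) = −pE cosθ₂ − (−pE cosθ₁) = pE(cosθ₁ − cosθ₂).
W = (7.99×10⁻⁹)(1.46×10⁴)·(cos30° − cos0°) = (1.167×10⁻⁴)·(-0.1340) = -1.563×10⁻⁵ J.

W ≈ -1.56×10⁻⁵ J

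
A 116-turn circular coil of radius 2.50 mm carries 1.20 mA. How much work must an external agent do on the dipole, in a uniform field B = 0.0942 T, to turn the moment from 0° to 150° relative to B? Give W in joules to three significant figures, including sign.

m = NIA = NIπa² = 116·(0.00120)·π·(0.00250)² = 2.733×10⁻⁶ A·m².
W_ext = ΔU = −mB cosθ₂ + mB cosθ₁ = mB(cosθ₁ − cosθ₂).
W = (2.733×10⁻⁶)(0.0942)·(cos0° − cos150°) = (2.574×10⁻⁷)·(+1.8660) = 4.804×10⁻⁷ J.

W ≈ 4.80×10⁻⁷ J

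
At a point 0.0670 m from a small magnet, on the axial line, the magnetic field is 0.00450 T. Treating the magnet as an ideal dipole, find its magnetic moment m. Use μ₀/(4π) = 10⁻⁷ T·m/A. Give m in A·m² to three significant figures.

On axis B = (μ₀/4π)·2m/r³, so m = Br³·4π/(μ₀·2).
m = (0.00450)·(0.0670)³ / (2·10⁻⁷) = 6.767 A·m².

m ≈ 6.77 A·m²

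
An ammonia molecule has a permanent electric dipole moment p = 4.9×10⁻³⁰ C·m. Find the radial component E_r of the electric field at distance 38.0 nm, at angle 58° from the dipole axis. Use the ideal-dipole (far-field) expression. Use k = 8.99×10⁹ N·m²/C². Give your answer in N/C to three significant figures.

For a dipole, E_r = (2kp cosθ)/r³.
kp/r³ = (8.99×10⁹)(4.90×10⁻³⁰)/(3.80×10⁻⁸)³ = 802.8 N/C.
E_r = 2·802.8·cos58° = 850.8 N/C.

E_r ≈ 851 N/C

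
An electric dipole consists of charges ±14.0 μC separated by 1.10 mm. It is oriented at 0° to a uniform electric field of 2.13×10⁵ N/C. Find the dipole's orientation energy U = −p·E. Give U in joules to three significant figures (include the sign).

Dipole moment p = qd = (1.40×10⁻⁵ C)(0.00110 m) = 1.54×10⁻⁸ C·m.
U = −p·E = −pE cosθ.
U = −(1.54×10⁻⁸)(2.13×10⁵)·cos0° = -0.003280 J.

U ≈ -0.00328 J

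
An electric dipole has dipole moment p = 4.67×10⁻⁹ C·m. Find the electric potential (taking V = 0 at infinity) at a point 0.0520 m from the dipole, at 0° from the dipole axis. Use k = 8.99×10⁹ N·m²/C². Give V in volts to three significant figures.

V ≈ 1.55×10⁴ V

The dipole potential is V = kp cosθ / r².
V = (8.99×10⁹)(4.67×10⁻⁹)·cos0° / (0.0520)² = 1.553×10⁴ V.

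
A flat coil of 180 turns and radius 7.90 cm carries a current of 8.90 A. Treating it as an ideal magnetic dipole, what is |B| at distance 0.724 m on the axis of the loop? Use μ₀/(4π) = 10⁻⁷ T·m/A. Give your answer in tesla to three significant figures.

B ≈ 1.66×10⁻⁵ T

m = NIA = NIπa² = 180·(8.90)·π·(0.0790)² = 31.41 A·m².
On axis B = (μ₀/4π)·2m/r³.
B = 2·(10⁻⁷)·(31.41) / (0.724)³ = 1.655×10⁻⁵ T.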